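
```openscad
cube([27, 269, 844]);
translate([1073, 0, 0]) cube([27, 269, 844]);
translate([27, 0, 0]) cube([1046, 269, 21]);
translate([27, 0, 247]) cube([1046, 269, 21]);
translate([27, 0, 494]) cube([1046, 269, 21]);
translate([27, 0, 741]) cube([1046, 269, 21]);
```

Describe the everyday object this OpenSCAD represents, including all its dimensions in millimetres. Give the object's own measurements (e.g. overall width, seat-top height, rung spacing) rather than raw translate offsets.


An open bookshelf. Two side panels, each 27 mm thick, 269 mm deep and 844 mm tall, stand 1100 mm apart (outside-to-outside). Between them sit 4 shelves, each 21 mm thick and 269 mm deep, spanning the full gap between the sides. The bottom shelf rests on the floor (its underside at z = 0) and the clear gap between one shelf's top and the next shelf's underside is 226 mm.


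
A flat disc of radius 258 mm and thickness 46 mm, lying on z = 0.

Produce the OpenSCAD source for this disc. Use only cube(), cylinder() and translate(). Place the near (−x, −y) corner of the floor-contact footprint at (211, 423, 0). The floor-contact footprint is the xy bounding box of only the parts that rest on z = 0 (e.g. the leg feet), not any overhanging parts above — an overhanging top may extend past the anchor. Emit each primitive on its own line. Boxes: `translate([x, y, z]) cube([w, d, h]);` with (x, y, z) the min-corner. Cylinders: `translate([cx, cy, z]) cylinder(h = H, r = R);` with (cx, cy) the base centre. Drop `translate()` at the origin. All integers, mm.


translate([469, 681, 0]) cylinder(h = 46, r = 258);


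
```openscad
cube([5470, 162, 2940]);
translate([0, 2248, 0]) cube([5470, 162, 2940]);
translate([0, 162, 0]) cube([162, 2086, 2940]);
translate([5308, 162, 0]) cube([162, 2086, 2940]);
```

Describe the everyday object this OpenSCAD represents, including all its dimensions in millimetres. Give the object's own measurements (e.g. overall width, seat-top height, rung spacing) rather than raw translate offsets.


The wall frame of a small rectangular building: four walls, each 2940 mm tall and 162 mm thick, enclosing a footprint 5470 mm (x) by 2410 mm (y) outside-to-outside, with no floor or roof. The front and back walls (the −y and +y sides) span the full width; the two side walls fit between them.


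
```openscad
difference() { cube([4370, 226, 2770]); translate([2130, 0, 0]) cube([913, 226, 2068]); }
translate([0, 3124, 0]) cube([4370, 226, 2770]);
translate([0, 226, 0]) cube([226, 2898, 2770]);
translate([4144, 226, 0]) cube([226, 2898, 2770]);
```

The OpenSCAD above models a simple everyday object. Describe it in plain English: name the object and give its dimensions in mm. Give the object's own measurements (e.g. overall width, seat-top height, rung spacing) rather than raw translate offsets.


A single room: four walls, each 2770 mm tall and 226 mm thick, enclosing an outside footprint 4370×3350 mm (x × y), no floor or roof. The front and back walls (−y and +y sides) run the full x-width; the side walls fit between their inner faces. A door opening 913 mm wide and 2068 mm tall is cut through the front wall from the floor up, its −x edge 2130 mm from the wall's −x end.


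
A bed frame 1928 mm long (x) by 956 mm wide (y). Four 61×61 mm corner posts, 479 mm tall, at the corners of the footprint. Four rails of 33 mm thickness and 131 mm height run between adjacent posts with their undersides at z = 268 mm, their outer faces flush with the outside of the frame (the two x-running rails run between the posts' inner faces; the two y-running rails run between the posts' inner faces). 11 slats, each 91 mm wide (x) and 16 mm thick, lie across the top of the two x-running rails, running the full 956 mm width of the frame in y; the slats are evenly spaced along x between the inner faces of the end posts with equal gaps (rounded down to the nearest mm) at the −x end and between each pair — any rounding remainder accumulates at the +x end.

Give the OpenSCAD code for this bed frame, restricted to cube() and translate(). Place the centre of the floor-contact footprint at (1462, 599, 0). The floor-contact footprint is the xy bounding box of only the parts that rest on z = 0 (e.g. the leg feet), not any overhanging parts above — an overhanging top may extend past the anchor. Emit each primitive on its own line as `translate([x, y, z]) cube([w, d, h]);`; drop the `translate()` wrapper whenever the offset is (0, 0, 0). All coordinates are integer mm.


// slat z = rail_z + rail_h = 268 + 131 = 399
// slat gap = ⌊(1806 − 11·91) / 12⌋ = 67
translate([498, 121, 0]) cube([61, 61, 479]);
translate([498, 1016, 0]) cube([61, 61, 479]);
translate([2365, 121, 0]) cube([61, 61, 479]);
translate([2365, 1016, 0]) cube([61, 61, 479]);
translate([559, 121, 268]) cube([1806, 33, 131]);
translate([559, 1044, 268]) cube([1806, 33, 131]);
translate([498, 182, 268]) cube([33, 834, 131]);
translate([2393, 182, 268]) cube([33, 834, 131]);
translate([626, 121, 399]) cube([91, 956, 16]);
translate([784, 121, 399]) cube([91, 956, 16]);
translate([942, 121, 399]) cube([91, 956, 16]);
translate([1100, 121, 399]) cube([91, 956, 16]);
translate([1258, 121, 399]) cube([91, 956, 16]);
translate([1416, 121, 399]) cube([91, 956, 16]);
translate([1574, 121, 399]) cube([91, 956, 16]);
translate([1732, 121, 399]) cube([91, 956, 16]);
translate([1890, 121, 399]) cube([91, 956, 16]);
translate([2048, 121, 399]) cube([91, 956, 16]);
translate([2206, 121, 399]) cube([91, 956, 16]);


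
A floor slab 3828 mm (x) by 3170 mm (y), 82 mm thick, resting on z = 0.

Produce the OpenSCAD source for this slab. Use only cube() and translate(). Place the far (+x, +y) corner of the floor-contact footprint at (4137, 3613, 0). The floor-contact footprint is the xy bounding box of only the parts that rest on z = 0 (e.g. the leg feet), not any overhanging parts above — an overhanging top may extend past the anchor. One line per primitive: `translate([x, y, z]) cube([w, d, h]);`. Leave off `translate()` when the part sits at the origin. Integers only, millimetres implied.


translate([309, 443, 0]) cube([3828, 3170, 82]);


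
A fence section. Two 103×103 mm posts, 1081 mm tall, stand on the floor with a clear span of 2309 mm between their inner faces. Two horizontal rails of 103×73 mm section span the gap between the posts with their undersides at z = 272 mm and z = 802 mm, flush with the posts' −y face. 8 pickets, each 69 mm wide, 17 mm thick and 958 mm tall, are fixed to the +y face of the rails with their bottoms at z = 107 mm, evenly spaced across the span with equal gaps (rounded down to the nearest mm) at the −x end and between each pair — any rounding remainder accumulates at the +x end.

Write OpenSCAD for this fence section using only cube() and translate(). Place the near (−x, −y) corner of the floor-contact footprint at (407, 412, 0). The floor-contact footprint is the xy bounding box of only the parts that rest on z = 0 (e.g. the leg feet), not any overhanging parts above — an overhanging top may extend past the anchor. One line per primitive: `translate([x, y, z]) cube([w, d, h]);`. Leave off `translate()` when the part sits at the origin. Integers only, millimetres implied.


translate([407, 412, 0]) cube([103, 103, 1081]);
translate([2819, 412, 0]) cube([103, 103, 1081]);
translate([510, 412, 272]) cube([2309, 103, 73]);
translate([510, 412, 802]) cube([2309, 103, 73]);
translate([705, 515, 107]) cube([69, 17, 958]);
translate([969, 515, 107]) cube([69, 17, 958]);
translate([1233, 515, 107]) cube([69, 17, 958]);
translate([1497, 515, 107]) cube([69, 17, 958]);
translate([1761, 515, 107]) cube([69, 17, 958]);
translate([2025, 515, 107]) cube([69, 17, 958]);
translate([2289, 515, 107]) cube([69, 17, 958]);
translate([2553, 515, 107]) cube([69, 17, 958]);


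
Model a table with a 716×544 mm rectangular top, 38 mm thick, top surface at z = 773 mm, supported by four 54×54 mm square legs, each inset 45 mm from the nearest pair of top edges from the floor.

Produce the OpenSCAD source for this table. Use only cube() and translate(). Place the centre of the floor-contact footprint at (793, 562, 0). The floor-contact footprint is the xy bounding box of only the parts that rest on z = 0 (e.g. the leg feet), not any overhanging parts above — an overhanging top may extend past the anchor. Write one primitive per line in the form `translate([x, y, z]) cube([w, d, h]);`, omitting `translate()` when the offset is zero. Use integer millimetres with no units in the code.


translate([435, 290, 735]) cube([716, 544, 38]);
translate([480, 335, 0]) cube([54, 54, 735]);
translate([1052, 335, 0]) cube([54, 54, 735]);
translate([480, 735, 0]) cube([54, 54, 735]);
translate([1052, 735, 0]) cube([54, 54, 735]);


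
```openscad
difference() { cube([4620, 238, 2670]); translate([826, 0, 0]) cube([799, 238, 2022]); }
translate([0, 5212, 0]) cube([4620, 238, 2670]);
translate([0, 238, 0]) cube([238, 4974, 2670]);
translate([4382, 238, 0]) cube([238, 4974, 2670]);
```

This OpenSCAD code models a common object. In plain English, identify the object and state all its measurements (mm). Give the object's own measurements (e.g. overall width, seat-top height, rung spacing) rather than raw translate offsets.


A single room: four walls, each 2670 mm tall and 238 mm thick, enclosing an outside footprint 4620×5450 mm (x × y), no floor or roof. The front and back walls (−y and +y sides) run the full x-width; the side walls fit between their inner faces. A door opening 799 mm wide and 2022 mm tall is cut through the front wall from the floor up, its −x edge 826 mm from the wall's −x end.


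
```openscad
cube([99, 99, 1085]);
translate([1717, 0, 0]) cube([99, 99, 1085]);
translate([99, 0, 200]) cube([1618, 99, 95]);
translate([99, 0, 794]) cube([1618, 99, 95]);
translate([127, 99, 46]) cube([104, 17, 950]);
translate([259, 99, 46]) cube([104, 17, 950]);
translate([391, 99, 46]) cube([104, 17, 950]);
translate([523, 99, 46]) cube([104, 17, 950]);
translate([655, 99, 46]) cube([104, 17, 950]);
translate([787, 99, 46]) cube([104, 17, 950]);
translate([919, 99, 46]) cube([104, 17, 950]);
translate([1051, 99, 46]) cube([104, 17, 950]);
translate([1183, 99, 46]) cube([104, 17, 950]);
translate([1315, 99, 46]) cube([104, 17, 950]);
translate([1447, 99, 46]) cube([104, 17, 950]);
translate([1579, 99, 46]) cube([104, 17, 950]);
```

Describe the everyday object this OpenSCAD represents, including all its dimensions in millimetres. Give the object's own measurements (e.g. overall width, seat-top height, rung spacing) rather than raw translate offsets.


A fence section. Two 99×99 mm posts, 1085 mm tall, stand on the floor with a clear span of 1618 mm between their inner faces. Two horizontal rails of 99×95 mm section span the gap between the posts with their undersides at z = 200 mm and z = 794 mm, flush with the posts' −y face. 12 pickets, each 104 mm wide, 17 mm thick and 950 mm tall, are fixed to the +y face of the rails with their bottoms at z = 46 mm, spaced across the span with a 28 mm gap after the −x post and between neighbouring pickets, with 34 mm left before the +x post.


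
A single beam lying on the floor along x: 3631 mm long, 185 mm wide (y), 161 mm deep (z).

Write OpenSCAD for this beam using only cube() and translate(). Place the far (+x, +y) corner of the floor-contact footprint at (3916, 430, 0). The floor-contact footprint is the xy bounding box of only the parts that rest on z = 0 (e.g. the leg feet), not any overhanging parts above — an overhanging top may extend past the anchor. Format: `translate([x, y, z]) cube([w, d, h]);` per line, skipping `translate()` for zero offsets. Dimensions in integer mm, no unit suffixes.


translate([285, 245, 0]) cube([3631, 185, 161]);


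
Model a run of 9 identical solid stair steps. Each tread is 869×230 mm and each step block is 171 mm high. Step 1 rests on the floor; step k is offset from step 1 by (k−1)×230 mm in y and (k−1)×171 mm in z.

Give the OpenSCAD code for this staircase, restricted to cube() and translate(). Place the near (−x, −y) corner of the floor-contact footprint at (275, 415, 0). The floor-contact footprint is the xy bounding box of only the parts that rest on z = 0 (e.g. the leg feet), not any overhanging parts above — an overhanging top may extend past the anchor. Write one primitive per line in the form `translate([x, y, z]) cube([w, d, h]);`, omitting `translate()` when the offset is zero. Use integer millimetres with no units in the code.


translate([275, 415, 0]) cube([869, 230, 171]);
translate([275, 645, 171]) cube([869, 230, 171]);
translate([275, 875, 342]) cube([869, 230, 171]);
translate([275, 1105, 513]) cube([869, 230, 171]);
translate([275, 1335, 684]) cube([869, 230, 171]);
translate([275, 1565, 855]) cube([869, 230, 171]);
translate([275, 1795, 1026]) cube([869, 230, 171]);
translate([275, 2025, 1197]) cube([869, 230, 171]);
translate([275, 2255, 1368]) cube([869, 230, 171]);


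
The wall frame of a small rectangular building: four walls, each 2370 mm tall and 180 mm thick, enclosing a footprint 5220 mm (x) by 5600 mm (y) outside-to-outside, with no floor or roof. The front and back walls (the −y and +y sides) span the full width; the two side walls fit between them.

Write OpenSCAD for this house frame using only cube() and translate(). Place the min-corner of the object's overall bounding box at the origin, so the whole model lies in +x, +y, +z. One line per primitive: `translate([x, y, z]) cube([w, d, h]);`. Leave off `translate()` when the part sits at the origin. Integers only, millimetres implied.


cube([5220, 180, 2370]);
translate([0, 5420, 0]) cube([5220, 180, 2370]);
translate([0, 180, 0]) cube([180, 5240, 2370]);
translate([5040, 180, 0]) cube([180, 5240, 2370]);


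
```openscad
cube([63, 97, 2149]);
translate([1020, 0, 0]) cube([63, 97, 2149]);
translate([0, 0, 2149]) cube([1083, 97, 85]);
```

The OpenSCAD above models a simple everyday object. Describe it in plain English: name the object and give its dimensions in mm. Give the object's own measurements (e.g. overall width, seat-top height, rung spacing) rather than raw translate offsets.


A door frame. The clear opening is 957 mm wide and 2149 mm high. Two 63 mm wide jambs, 97 mm deep, stand either side of the opening from the floor to the top of the opening. A 85 mm thick head sits across the top of both jambs, spanning the full outside width of the frame.


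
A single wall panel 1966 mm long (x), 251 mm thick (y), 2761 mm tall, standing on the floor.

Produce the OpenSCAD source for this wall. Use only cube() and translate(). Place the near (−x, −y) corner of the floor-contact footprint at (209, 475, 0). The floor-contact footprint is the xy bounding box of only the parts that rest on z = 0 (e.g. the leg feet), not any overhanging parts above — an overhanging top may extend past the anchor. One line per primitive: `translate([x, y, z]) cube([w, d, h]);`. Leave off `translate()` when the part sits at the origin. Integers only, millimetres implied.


translate([209, 475, 0]) cube([1966, 251, 2761]);


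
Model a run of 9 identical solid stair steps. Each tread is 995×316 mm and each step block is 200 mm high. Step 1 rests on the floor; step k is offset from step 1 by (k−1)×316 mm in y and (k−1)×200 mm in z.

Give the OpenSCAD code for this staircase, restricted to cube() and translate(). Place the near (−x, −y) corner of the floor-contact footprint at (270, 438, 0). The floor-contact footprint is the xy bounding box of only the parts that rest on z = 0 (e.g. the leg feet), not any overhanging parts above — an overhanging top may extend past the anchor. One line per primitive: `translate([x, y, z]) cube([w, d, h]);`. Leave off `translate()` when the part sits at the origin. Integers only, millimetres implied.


translate([270, 438, 0]) cube([995, 316, 200]);
translate([270, 754, 200]) cube([995, 316, 200]);
translate([270, 1070, 400]) cube([995, 316, 200]);
translate([270, 1386, 600]) cube([995, 316, 200]);
translate([270, 1702, 800]) cube([995, 316, 200]);
translate([270, 2018, 1000]) cube([995, 316, 200]);
translate([270, 2334, 1200]) cube([995, 316, 200]);
translate([270, 2650, 1400]) cube([995, 316, 200]);
translate([270, 2966, 1600]) cube([995, 316, 200]);


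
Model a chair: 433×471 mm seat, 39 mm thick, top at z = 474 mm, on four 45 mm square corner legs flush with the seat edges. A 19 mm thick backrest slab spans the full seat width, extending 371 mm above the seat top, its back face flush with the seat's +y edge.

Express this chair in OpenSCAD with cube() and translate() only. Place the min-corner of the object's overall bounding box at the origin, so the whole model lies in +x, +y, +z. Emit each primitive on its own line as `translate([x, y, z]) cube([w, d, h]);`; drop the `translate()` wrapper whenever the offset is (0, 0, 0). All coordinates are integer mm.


// leg_h = 474 - 39 = 435
translate([0, 0, 435]) cube([433, 471, 39]);
cube([45, 45, 435]);
translate([388, 0, 0]) cube([45, 45, 435]);
translate([0, 426, 0]) cube([45, 45, 435]);
translate([388, 426, 0]) cube([45, 45, 435]);
translate([0, 452, 474]) cube([433, 19, 371]);


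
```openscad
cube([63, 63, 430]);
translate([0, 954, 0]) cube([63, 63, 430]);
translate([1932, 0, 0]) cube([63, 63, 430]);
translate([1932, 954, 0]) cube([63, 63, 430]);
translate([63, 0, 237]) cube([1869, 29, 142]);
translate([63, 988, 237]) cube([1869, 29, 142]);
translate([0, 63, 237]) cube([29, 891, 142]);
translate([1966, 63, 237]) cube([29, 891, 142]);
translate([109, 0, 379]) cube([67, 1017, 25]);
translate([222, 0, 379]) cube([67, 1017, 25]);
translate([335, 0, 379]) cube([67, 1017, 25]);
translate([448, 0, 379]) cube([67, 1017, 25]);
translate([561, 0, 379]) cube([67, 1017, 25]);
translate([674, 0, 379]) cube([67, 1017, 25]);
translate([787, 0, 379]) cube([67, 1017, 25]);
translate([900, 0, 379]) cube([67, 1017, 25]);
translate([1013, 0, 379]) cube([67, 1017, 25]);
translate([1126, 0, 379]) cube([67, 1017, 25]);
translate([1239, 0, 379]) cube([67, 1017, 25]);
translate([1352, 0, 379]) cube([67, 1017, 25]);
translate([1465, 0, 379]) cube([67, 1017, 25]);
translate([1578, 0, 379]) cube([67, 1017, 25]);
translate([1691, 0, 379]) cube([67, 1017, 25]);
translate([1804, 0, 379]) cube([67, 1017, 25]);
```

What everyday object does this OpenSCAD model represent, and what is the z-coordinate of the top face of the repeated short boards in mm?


A bed frame. The slat-top height is 404 mm.

Four posts, four rails, and a row of slats — a bed frame. Slats sit on the rails at z = 237 + 142 = 379; with slat thickness 25, the top is 404 mm.


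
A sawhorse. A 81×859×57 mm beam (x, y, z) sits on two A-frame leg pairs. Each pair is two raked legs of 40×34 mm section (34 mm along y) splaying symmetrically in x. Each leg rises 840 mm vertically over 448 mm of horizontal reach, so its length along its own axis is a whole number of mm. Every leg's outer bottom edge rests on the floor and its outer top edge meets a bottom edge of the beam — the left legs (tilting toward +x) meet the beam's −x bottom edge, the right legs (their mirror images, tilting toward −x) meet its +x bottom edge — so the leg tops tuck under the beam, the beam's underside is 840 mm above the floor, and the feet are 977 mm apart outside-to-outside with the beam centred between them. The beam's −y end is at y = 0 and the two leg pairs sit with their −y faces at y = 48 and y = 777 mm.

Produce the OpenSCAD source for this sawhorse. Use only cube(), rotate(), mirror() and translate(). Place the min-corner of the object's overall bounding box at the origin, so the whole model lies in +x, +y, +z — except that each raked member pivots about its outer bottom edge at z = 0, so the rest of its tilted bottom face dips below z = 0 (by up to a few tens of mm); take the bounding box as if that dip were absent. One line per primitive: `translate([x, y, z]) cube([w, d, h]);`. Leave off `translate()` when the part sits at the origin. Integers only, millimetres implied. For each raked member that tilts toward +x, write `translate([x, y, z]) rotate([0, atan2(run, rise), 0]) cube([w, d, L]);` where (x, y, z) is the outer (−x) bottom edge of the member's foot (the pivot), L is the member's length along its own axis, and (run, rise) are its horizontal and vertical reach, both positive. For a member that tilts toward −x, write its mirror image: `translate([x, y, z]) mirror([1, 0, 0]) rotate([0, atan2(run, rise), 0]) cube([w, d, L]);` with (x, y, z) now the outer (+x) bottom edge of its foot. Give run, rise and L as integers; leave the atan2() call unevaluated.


translate([448, 0, 840]) cube([81, 859, 57]);
translate([0, 48, 0]) rotate([0, atan2(448, 840), 0]) cube([40, 34, 952]);
translate([977, 48, 0]) mirror([1, 0, 0]) rotate([0, atan2(448, 840), 0]) cube([40, 34, 952]);
translate([0, 777, 0]) rotate([0, atan2(448, 840), 0]) cube([40, 34, 952]);
translate([977, 777, 0]) mirror([1, 0, 0]) rotate([0, atan2(448, 840), 0]) cube([40, 34, 952]);


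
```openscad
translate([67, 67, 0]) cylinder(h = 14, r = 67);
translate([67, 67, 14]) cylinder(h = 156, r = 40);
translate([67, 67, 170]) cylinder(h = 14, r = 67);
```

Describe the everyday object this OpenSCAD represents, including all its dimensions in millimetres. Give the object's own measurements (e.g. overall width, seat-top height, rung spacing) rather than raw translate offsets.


A spool: two coaxial disc flanges of radius 67 mm and thickness 14 mm, joined by a core cylinder of radius 40 mm and height 156 mm. The lower flange rests on z = 0 and the three cylinders share a vertical axis.


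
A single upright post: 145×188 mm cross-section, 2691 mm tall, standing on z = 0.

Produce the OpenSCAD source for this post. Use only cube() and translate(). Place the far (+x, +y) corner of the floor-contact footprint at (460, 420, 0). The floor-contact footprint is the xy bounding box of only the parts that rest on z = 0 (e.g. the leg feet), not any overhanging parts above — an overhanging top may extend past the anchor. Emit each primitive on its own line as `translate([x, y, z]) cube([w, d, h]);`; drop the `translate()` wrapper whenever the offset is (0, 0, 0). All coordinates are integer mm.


translate([315, 232, 0]) cube([145, 188, 2691]);


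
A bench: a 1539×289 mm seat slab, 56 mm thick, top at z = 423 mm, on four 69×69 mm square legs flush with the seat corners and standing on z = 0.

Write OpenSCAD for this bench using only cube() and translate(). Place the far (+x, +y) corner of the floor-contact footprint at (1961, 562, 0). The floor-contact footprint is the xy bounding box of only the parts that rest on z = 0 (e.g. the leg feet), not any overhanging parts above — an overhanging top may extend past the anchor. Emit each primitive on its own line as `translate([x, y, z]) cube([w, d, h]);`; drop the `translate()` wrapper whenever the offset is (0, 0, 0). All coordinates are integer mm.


translate([422, 273, 367]) cube([1539, 289, 56]);
translate([422, 273, 0]) cube([69, 69, 367]);
translate([422, 493, 0]) cube([69, 69, 367]);
translate([1892, 273, 0]) cube([69, 69, 367]);
translate([1892, 493, 0]) cube([69, 69, 367]);


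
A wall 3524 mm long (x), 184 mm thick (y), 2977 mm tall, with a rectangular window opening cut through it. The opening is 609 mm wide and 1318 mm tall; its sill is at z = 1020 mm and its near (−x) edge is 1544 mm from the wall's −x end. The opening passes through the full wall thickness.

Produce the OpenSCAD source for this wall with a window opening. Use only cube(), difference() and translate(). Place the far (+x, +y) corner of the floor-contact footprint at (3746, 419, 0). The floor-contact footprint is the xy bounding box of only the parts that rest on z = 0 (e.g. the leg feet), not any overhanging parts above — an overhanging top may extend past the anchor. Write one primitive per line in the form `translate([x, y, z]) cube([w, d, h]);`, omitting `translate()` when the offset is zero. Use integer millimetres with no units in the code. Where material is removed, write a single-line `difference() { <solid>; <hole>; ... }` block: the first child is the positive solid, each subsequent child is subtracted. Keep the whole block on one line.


difference() { translate([222, 235, 0]) cube([3524, 184, 2977]); translate([1766, 235, 1020]) cube([609, 184, 1318]); }


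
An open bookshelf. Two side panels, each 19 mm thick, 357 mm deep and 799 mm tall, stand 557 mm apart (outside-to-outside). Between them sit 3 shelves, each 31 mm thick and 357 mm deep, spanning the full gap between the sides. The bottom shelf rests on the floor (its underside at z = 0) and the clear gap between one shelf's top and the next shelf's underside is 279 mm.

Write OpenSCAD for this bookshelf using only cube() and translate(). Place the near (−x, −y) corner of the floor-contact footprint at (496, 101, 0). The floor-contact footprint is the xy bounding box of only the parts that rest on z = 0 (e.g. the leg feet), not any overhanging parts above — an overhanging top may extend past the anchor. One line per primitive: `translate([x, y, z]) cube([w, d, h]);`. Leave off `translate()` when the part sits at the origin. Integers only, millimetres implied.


translate([496, 101, 0]) cube([19, 357, 799]);
translate([1034, 101, 0]) cube([19, 357, 799]);
translate([515, 101, 0]) cube([519, 357, 31]);
translate([515, 101, 310]) cube([519, 357, 31]);
translate([515, 101, 620]) cube([519, 357, 31]);


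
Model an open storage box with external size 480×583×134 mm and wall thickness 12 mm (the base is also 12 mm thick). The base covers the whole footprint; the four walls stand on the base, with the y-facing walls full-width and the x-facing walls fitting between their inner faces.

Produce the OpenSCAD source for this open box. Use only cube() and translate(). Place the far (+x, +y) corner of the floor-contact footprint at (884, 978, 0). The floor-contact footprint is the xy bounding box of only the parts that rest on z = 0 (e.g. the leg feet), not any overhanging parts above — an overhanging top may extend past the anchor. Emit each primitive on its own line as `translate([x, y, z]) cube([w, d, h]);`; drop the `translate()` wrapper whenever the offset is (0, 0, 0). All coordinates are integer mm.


translate([404, 395, 0]) cube([480, 583, 12]);
translate([404, 395, 12]) cube([480, 12, 122]);
translate([404, 966, 12]) cube([480, 12, 122]);
translate([404, 407, 12]) cube([12, 559, 122]);
translate([872, 407, 12]) cube([12, 559, 122]);


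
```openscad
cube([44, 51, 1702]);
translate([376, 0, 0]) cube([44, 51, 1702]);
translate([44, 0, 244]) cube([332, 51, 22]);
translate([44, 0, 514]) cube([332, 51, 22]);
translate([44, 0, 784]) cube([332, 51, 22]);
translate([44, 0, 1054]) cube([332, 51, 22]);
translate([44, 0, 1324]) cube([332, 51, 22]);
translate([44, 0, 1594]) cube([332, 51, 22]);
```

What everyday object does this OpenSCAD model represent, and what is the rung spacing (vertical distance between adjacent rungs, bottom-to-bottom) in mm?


A ladder. The rung spacing is 270 mm.

Two tall 44×51 posts with 6 short bars between them — a ladder. Adjacent rungs sit at z = 244 and z = 514, so the spacing is 514 − 244 = 270 mm.


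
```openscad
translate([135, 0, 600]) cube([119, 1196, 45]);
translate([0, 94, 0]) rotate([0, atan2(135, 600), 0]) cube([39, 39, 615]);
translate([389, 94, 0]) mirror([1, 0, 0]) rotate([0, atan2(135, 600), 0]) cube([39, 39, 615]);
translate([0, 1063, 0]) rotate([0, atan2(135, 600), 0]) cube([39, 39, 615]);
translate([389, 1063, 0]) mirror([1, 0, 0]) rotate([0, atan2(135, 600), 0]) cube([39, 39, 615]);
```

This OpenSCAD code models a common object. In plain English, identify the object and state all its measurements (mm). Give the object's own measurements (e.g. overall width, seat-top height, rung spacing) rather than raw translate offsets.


A sawhorse. A 119×1196×45 mm beam (x, y, z) sits on two A-frame leg pairs. Each pair is two raked legs of 39×39 mm section (39 mm along y) splaying symmetrically in x. Each leg rises 600 mm vertically over 135 mm of horizontal reach and is 615 mm long along its own axis. Every leg's outer bottom edge rests on the floor and its outer top edge meets a bottom edge of the beam — the left legs (tilting toward +x) meet the beam's −x bottom edge, the right legs (their mirror images, tilting toward −x) meet its +x bottom edge — so the leg tops tuck under the beam, the beam's underside is 600 mm above the floor, and the feet are 389 mm apart outside-to-outside with the beam centred between them. The two leg pairs are set in 94 mm from either end of the beam.


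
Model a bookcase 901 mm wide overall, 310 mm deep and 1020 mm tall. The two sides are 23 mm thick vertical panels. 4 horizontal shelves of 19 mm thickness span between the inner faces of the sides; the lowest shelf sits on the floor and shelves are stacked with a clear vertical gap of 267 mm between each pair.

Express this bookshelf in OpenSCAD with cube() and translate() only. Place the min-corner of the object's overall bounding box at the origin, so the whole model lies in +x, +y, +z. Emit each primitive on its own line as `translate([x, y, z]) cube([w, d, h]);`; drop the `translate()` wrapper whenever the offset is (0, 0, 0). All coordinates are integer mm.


cube([23, 310, 1020]);
translate([878, 0, 0]) cube([23, 310, 1020]);
translate([23, 0, 0]) cube([855, 310, 19]);
translate([23, 0, 286]) cube([855, 310, 19]);
translate([23, 0, 572]) cube([855, 310, 19]);
translate([23, 0, 858]) cube([855, 310, 19]);


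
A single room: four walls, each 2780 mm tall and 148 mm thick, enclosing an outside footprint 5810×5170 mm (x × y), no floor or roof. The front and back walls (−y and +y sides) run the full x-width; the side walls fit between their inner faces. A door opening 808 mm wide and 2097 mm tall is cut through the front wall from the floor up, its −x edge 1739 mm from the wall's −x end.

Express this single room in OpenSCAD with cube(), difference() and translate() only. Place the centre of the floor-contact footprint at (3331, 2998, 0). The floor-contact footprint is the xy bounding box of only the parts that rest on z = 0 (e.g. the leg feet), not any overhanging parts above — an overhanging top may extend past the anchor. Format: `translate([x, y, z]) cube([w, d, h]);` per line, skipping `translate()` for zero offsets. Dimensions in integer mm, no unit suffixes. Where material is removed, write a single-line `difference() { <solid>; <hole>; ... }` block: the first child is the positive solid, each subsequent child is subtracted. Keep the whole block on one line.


difference() { translate([426, 413, 0]) cube([5810, 148, 2780]); translate([2165, 413, 0]) cube([808, 148, 2097]); }
translate([426, 5435, 0]) cube([5810, 148, 2780]);
translate([426, 561, 0]) cube([148, 4874, 2780]);
translate([6088, 561, 0]) cube([148, 4874, 2780]);


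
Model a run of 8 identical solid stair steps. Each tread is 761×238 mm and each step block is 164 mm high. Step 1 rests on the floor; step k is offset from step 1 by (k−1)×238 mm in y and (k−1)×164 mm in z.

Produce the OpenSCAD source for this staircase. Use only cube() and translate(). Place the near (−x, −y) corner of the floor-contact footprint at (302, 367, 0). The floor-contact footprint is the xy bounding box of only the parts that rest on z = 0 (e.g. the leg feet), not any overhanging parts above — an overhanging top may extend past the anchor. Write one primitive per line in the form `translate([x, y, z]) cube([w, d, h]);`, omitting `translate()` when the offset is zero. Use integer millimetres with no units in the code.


translate([302, 367, 0]) cube([761, 238, 164]);
translate([302, 605, 164]) cube([761, 238, 164]);
translate([302, 843, 328]) cube([761, 238, 164]);
translate([302, 1081, 492]) cube([761, 238, 164]);
translate([302, 1319, 656]) cube([761, 238, 164]);
translate([302, 1557, 820]) cube([761, 238, 164]);
translate([302, 1795, 984]) cube([761, 238, 164]);
translate([302, 2033, 1148]) cube([761, 238, 164]);


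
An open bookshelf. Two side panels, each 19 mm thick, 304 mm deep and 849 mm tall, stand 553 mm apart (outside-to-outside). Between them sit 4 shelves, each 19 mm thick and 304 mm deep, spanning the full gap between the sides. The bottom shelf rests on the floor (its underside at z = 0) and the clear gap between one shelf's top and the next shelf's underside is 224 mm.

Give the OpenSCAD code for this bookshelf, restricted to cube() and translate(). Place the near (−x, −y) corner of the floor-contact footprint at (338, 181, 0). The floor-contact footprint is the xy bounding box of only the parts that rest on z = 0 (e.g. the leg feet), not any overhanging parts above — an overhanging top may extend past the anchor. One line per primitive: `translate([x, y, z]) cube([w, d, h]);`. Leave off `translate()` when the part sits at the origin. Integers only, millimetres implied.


translate([338, 181, 0]) cube([19, 304, 849]);
translate([872, 181, 0]) cube([19, 304, 849]);
translate([357, 181, 0]) cube([515, 304, 19]);
translate([357, 181, 243]) cube([515, 304, 19]);
translate([357, 181, 486]) cube([515, 304, 19]);
translate([357, 181, 729]) cube([515, 304, 19]);


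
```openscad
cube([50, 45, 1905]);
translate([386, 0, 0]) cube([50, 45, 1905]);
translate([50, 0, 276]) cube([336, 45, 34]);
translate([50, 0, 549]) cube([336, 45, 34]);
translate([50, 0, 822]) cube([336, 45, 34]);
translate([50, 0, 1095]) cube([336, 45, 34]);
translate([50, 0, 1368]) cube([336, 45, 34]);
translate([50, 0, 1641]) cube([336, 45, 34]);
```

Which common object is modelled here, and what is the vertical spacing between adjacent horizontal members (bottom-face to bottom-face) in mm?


A ladder. The rung spacing is 273 mm.

Two tall 50×45 posts with 6 short bars between them — a ladder. Adjacent rungs sit at z = 276 and z = 549, so the spacing is 549 − 276 = 273 mm.


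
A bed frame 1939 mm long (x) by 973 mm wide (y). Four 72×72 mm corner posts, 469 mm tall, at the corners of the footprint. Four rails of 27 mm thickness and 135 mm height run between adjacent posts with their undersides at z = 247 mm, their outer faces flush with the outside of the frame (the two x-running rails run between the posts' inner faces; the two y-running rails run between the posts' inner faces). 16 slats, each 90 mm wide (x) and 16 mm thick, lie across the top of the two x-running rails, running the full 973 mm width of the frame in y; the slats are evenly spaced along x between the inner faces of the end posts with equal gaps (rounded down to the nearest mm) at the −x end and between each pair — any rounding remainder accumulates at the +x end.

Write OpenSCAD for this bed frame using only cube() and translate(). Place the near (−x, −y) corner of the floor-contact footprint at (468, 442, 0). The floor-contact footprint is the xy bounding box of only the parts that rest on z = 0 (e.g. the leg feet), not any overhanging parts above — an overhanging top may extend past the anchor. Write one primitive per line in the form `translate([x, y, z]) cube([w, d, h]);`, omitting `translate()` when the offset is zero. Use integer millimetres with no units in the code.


translate([468, 442, 0]) cube([72, 72, 469]);
translate([468, 1343, 0]) cube([72, 72, 469]);
translate([2335, 442, 0]) cube([72, 72, 469]);
translate([2335, 1343, 0]) cube([72, 72, 469]);
translate([540, 442, 247]) cube([1795, 27, 135]);
translate([540, 1388, 247]) cube([1795, 27, 135]);
translate([468, 514, 247]) cube([27, 829, 135]);
translate([2380, 514, 247]) cube([27, 829, 135]);
translate([560, 442, 382]) cube([90, 973, 16]);
translate([670, 442, 382]) cube([90, 973, 16]);
translate([780, 442, 382]) cube([90, 973, 16]);
translate([890, 442, 382]) cube([90, 973, 16]);
translate([1000, 442, 382]) cube([90, 973, 16]);
translate([1110, 442, 382]) cube([90, 973, 16]);
translate([1220, 442, 382]) cube([90, 973, 16]);
translate([1330, 442, 382]) cube([90, 973, 16]);
translate([1440, 442, 382]) cube([90, 973, 16]);
translate([1550, 442, 382]) cube([90, 973, 16]);
translate([1660, 442, 382]) cube([90, 973, 16]);
translate([1770, 442, 382]) cube([90, 973, 16]);
translate([1880, 442, 382]) cube([90, 973, 16]);
translate([1990, 442, 382]) cube([90, 973, 16]);
translate([2100, 442, 382]) cube([90, 973, 16]);
translate([2210, 442, 382]) cube([90, 973, 16]);


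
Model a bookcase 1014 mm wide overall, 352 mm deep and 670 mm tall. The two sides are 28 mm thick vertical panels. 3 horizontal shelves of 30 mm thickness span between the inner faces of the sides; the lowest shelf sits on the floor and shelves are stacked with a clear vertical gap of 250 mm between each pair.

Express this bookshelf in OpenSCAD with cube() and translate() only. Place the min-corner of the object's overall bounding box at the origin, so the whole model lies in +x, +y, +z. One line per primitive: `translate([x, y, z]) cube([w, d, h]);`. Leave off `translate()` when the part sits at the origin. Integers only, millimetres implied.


cube([28, 352, 670]);
translate([986, 0, 0]) cube([28, 352, 670]);
translate([28, 0, 0]) cube([958, 352, 30]);
translate([28, 0, 280]) cube([958, 352, 30]);
translate([28, 0, 560]) cube([958, 352, 30]);


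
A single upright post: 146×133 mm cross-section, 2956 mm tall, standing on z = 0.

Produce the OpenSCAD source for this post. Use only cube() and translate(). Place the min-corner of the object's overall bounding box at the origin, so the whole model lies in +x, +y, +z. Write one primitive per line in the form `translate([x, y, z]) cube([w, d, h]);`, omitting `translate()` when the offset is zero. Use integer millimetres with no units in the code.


cube([146, 133, 2956]);


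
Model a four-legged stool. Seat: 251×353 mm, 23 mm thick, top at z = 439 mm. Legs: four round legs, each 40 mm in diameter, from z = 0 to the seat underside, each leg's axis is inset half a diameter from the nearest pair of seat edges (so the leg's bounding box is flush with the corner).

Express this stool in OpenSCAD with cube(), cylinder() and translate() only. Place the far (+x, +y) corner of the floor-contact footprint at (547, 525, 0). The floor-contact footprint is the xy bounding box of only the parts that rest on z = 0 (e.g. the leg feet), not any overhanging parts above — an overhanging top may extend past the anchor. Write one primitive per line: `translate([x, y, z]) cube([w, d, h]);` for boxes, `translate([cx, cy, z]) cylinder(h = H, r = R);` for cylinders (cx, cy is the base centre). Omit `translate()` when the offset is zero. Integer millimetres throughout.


// leg_h = 439 - 23 = 416
translate([296, 172, 416]) cube([251, 353, 23]);
translate([316, 192, 0]) cylinder(h = 416, r = 20);
translate([527, 192, 0]) cylinder(h = 416, r = 20);
translate([316, 505, 0]) cylinder(h = 416, r = 20);
translate([527, 505, 0]) cylinder(h = 416, r = 20);


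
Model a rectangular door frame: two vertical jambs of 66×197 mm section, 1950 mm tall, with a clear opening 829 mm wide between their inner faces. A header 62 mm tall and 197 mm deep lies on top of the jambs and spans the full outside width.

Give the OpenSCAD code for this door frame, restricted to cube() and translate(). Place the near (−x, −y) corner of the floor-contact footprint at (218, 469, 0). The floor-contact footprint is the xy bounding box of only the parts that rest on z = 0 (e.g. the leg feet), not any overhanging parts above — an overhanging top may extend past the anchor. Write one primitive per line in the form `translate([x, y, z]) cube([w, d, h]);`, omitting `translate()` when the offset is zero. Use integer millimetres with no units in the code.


translate([218, 469, 0]) cube([66, 197, 1950]);
translate([1113, 469, 0]) cube([66, 197, 1950]);
translate([218, 469, 1950]) cube([961, 197, 62]);


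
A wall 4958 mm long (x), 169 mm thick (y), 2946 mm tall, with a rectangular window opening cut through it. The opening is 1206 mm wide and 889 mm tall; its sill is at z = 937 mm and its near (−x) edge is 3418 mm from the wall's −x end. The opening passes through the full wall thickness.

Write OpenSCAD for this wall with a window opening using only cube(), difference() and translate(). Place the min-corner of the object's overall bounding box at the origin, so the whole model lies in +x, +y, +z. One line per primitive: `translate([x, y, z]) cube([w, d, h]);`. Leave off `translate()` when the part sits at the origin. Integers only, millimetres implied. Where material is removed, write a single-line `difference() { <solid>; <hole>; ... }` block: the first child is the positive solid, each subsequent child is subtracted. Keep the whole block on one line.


difference() { cube([4958, 169, 2946]); translate([3418, 0, 937]) cube([1206, 169, 889]); }
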